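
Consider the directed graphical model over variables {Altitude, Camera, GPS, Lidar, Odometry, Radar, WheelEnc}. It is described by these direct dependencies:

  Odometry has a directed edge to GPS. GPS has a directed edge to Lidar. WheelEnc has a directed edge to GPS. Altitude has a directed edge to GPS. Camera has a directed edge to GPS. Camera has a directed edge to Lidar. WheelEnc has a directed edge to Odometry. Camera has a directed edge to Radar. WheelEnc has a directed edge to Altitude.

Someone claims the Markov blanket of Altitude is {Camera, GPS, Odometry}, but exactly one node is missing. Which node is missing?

WheelEnc

Altitude's parents: WheelEnc.
Altitude's children: GPS.
For each child, the remaining parents (spouses of Altitude):
  parents(GPS) \ {Altitude} = {Camera, Odometry, WheelEnc}.
MB(Altitude) = {Camera, GPS, Odometry, WheelEnc}.
Comparing with the claimed set, WheelEnc is missing.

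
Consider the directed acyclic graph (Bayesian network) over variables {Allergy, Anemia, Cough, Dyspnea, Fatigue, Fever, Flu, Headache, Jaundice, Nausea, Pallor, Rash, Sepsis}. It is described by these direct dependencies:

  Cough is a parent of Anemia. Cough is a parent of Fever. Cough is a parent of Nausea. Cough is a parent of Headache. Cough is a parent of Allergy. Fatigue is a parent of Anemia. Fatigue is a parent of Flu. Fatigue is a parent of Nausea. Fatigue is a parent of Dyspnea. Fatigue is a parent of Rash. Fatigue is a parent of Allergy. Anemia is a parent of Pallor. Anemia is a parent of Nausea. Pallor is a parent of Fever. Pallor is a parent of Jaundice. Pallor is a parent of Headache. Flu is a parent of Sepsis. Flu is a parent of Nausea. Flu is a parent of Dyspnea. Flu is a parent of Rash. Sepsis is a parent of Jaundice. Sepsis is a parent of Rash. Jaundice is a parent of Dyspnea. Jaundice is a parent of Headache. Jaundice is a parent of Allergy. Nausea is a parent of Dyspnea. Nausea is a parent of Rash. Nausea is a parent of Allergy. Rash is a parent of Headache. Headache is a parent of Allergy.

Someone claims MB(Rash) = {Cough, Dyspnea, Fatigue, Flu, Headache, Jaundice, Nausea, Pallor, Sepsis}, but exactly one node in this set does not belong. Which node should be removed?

Children of Rash: Headache.
Parents of Rash: Fatigue, Flu, Nausea, Sepsis.
Co-parents of Rash (other parents of its children):
  Headache also has parents Cough, Jaundice, Pallor.
MB(Rash) = {Cough, Fatigue, Flu, Headache, Jaundice, Nausea, Pallor, Sepsis}.
Dyspnea is neither a parent, child, nor co-parent of Rash, so it does not belong.

Dyspnea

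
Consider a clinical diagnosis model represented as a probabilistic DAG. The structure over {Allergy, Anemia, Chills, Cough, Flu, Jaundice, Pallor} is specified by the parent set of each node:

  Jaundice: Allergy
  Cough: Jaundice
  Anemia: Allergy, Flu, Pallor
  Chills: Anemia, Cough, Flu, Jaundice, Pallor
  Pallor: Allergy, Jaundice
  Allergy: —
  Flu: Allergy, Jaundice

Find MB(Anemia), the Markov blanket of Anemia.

{Allergy, Chills, Cough, Flu, Jaundice, Pallor}

Anemia's children: Chills.
Anemia's parents: Allergy, Flu, Pallor.
Co-parents of Anemia (other parents of its children):
  Chills: Cough, Flu, Jaundice, Pallor
Taking the union gives {Allergy, Chills, Cough, Flu, Jaundice, Pallor}.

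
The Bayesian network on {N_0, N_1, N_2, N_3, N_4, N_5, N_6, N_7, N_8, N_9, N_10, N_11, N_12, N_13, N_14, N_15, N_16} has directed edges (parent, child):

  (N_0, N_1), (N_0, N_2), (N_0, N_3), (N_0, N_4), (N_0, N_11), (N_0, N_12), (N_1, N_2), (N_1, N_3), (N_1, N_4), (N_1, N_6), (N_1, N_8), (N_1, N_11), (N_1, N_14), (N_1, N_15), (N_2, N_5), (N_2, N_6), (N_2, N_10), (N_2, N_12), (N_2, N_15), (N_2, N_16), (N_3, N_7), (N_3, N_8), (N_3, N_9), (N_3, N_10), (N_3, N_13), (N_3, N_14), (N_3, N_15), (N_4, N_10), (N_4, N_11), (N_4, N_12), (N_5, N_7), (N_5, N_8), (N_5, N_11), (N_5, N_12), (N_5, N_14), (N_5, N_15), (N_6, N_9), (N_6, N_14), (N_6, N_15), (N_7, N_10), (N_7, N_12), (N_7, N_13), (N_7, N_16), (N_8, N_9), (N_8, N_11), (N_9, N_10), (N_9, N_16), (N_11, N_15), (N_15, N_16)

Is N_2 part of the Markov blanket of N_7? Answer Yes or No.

Yes

N_2 is a co-parent of N_7: both are parents of N_10, N_12, N_16.
So N_2 ∈ MB(N_7).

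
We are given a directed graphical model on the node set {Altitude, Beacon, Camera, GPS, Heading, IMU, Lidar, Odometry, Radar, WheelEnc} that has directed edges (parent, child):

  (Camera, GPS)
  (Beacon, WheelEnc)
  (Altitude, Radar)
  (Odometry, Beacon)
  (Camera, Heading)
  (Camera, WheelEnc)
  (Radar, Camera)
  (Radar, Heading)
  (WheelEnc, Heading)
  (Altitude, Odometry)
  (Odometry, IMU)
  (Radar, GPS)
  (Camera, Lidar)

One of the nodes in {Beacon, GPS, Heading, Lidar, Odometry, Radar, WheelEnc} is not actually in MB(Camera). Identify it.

A node's Markov blanket = Pa ∪ Ch ∪ (parents of Ch other than the node itself).
Ch(Camera) = {GPS, Heading, Lidar, WheelEnc}.
Parents of Camera: Radar.
Parents of each child, excluding Camera:
  GPS: Radar
  WheelEnc: Beacon
  Lidar: —
  Heading: Radar, WheelEnc
MB(Camera) = {Beacon, GPS, Heading, Lidar, Radar, WheelEnc}.
Odometry is neither a parent, child, nor co-parent of Camera, so it does not belong.

Odometry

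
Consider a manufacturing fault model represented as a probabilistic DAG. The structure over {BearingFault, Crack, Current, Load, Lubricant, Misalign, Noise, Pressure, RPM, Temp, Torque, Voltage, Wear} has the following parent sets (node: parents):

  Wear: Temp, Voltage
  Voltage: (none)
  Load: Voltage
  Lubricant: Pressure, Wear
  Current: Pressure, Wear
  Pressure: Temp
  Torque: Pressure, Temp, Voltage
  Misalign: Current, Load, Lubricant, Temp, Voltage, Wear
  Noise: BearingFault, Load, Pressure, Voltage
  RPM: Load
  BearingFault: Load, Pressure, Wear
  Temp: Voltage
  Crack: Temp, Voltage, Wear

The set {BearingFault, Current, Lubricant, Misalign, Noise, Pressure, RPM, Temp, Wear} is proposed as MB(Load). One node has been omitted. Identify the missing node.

The Markov blanket of a node is its parents, its children, and the other parents of its children.
Load's parents: Voltage.
Load's children: BearingFault, Misalign, Noise, RPM.
For each child, the remaining parents (spouses of Load):
  RPM: —
  BearingFault: Pressure, Wear
  Misalign: Current, Lubricant, Temp, Voltage, Wear
  Noise: BearingFault, Pressure, Voltage
MB(Load) = {BearingFault, Current, Lubricant, Misalign, Noise, Pressure, RPM, Temp, Voltage, Wear}.
Comparing with the claimed set, Voltage is missing.

Voltage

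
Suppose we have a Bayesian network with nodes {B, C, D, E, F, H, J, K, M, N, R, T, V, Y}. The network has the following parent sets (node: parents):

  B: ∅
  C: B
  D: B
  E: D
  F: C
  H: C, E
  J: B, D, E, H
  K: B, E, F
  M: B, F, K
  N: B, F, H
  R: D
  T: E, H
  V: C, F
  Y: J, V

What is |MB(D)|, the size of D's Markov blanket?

5

By definition, MB(D) is built from D's parents, D's children, and the co-parents of D.
D's parents: B.
D has children E, J, R.
Parents of each child, excluding D:
  E: —
  J: B, E, H
  R: —
MB(D) = {B, E, H, J, R}, which has 5 nodes.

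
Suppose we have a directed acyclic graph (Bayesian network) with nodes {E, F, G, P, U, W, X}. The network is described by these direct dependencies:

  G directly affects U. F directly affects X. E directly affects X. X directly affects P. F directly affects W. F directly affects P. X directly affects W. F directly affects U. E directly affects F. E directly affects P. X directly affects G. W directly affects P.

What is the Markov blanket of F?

F has children P, U, W, X.
F's parents: E.
Co-parents of F (other parents of its children):
  parents(X) \ {F} = {E}.
  parents(U) \ {F} = {G}.
  parents(W) \ {F} = {X}.
  P's other parents are E, W, X.
MB(F) = {E, G, P, U, W, X}.

{E, G, P, U, W, X}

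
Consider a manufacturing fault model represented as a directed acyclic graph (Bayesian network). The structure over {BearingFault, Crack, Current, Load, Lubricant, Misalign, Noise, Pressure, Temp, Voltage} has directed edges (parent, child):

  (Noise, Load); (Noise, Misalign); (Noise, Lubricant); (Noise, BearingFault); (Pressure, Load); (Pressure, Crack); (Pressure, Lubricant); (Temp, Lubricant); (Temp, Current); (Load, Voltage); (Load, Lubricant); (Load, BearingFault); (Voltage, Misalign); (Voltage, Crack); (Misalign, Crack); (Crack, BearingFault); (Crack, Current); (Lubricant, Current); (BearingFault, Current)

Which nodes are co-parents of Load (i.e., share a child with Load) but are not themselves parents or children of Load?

{Crack, Temp}

Children of Load: BearingFault, Lubricant, Voltage.
  Voltage: no additional parents.
  Lubricant also has parents Noise, Pressure, Temp.
  BearingFault also has parents Crack, Noise.
Excluding nodes already adjacent to Load (BearingFault, Lubricant, Noise, Pressure, Voltage), the co-parent-only contribution is {Crack, Temp}.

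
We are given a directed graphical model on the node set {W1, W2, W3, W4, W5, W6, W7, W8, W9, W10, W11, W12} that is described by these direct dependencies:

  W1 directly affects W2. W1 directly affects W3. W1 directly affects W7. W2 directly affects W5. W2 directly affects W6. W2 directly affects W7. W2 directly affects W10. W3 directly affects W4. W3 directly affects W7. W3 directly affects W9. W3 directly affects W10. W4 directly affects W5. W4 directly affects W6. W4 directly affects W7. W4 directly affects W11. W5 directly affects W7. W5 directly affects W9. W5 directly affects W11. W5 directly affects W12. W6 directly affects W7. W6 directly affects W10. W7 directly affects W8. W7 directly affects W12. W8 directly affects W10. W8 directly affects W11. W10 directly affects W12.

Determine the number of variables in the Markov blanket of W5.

11

The Markov blanket of a node is its parents, its children, and the other parents of its children.
Ch(W5) = {W7, W9, W11, W12}.
W5 has parents W2, W4.
Other parents of W5's children:
  W7's other parents are W1, W2, W3, W4, W6.
  W9's other parent is W3.
  W11's other parents are W4, W8.
  parents(W12) \ {W5} = {W7, W10}.
MB(W5) = {W1, W2, W3, W4, W6, W7, W8, W9, W10, W11, W12}, which has 11 nodes.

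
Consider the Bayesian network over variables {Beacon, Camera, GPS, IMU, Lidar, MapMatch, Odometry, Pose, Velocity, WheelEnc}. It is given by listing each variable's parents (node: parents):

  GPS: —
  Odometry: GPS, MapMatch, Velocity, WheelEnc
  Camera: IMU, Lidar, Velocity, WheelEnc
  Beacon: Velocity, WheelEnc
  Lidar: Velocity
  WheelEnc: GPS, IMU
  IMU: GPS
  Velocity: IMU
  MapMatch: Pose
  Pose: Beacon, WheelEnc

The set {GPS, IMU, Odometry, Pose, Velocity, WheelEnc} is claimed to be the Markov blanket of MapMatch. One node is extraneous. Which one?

IMU

Pa(MapMatch) = {Pose}.
Children of MapMatch: Odometry.
Other parents of MapMatch's children:
  parents(Odometry) \ {MapMatch} = {GPS, Velocity, WheelEnc}.
MB(MapMatch) = {GPS, Odometry, Pose, Velocity, WheelEnc}.
IMU is neither a parent, child, nor co-parent of MapMatch, so it does not belong.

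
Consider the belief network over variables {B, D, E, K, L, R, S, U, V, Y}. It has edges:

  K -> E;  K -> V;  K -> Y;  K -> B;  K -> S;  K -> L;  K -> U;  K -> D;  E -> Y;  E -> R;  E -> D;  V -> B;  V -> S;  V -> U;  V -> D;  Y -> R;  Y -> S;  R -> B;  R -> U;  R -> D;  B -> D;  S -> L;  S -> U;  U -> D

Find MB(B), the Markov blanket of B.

Ch(B) = {D}.
B's parents: K, R, V.
Other parents of B's children:
  D also has parents E, K, R, U, V.
Union: {K, R, V} ∪ {D} ∪ {E, K, R, U, V} = {D, E, K, R, U, V}.

{D, E, K, R, U, V}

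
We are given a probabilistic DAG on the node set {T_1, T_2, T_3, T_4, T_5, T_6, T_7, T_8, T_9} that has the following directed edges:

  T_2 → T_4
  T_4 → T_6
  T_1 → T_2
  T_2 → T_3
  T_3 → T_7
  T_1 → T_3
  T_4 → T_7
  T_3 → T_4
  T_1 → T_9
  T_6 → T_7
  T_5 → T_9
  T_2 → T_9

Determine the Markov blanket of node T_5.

{T_1, T_2, T_9}

By definition, MB(T_5) is built from T_5's parents, T_5's children, and the co-parents of T_5.
Parents of T_5: none.
T_5 has child T_9.
Co-parents of T_5 (other parents of its children):
  parents(T_9) \ {T_5} = {T_1, T_2}.
Union: {} ∪ {T_9} ∪ {T_1, T_2} = {T_1, T_2, T_9}.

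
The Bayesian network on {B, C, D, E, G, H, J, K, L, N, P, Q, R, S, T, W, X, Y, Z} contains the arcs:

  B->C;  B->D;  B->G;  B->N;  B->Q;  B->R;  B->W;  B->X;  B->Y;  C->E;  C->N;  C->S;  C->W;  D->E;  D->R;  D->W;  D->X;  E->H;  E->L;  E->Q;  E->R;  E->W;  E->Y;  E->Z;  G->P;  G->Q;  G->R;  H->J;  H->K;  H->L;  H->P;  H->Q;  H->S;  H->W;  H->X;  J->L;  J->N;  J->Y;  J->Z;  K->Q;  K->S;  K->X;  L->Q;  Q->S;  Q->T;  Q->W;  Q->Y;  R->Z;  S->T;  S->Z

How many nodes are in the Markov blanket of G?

A node's Markov blanket = Pa ∪ Ch ∪ (parents of Ch other than the node itself).
Pa(G) = {B}.
G has children P, Q, R.
Other parents of G's children:
  P also has parent H.
  parents(Q) \ {G} = {B, E, H, K, L}.
  parents(R) \ {G} = {B, D, E}.
MB(G) = {B, D, E, H, K, L, P, Q, R}, which has 9 nodes.

9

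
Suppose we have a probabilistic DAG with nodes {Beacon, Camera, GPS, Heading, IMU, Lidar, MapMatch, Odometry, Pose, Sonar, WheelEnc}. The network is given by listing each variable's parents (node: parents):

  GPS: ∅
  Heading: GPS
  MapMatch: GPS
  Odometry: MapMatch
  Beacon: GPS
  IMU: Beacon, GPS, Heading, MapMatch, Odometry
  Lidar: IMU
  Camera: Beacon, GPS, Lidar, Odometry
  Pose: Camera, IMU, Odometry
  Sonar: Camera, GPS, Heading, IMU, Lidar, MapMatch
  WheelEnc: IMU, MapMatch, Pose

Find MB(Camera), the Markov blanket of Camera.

{Beacon, GPS, Heading, IMU, Lidar, MapMatch, Odometry, Pose, Sonar}

By definition, MB(Camera) is built from Camera's parents, Camera's children, and the co-parents of Camera.
Children of Camera: Pose, Sonar.
Camera has parents Beacon, GPS, Lidar, Odometry.
Parents of each child, excluding Camera:
  parents(Pose) \ {Camera} = {IMU, Odometry}.
  parents(Sonar) \ {Camera} = {GPS, Heading, IMU, Lidar, MapMatch}.
MB(Camera) = {Beacon, GPS, Heading, IMU, Lidar, MapMatch, Odometry, Pose, Sonar}.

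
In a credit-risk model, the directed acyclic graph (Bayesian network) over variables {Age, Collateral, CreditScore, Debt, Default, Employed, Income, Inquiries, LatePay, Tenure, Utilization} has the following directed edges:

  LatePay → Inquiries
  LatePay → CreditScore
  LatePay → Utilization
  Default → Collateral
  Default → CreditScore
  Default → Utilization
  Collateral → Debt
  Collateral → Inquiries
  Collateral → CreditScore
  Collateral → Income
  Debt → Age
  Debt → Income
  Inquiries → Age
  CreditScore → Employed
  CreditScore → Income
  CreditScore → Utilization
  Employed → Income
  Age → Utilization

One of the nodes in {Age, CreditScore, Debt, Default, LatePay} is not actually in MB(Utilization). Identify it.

Ch(Utilization) = {}.
Utilization's parents: Age, CreditScore, Default, LatePay.
With no children, Utilization has no spouses; the co-parent set is empty.
MB(Utilization) = {Age, CreditScore, Default, LatePay}.
Debt is neither a parent, child, nor co-parent of Utilization, so it does not belong.

Debt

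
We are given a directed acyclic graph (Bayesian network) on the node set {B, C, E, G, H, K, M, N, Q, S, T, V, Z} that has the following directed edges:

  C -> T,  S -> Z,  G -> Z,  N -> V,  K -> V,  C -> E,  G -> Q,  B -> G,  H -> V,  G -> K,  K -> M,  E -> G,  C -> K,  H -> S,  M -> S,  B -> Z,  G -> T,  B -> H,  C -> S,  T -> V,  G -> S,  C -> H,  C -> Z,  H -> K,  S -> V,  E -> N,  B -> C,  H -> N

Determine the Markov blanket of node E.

{B, C, G, H, N}

Parents of E: C.
E has children G, N.
Co-parents of E (other parents of its children):
  G: B
  N: H
MB(E) = {B, C, G, H, N}.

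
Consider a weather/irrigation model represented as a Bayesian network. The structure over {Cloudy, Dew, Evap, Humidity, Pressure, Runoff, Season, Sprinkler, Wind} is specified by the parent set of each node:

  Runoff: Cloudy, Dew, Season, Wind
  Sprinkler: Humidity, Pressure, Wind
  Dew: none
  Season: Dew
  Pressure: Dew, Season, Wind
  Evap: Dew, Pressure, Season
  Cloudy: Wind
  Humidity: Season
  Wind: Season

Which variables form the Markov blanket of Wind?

A node's Markov blanket = Pa ∪ Ch ∪ (parents of Ch other than the node itself).
Pa(Wind) = {Season}.
Wind has children Cloudy, Pressure, Runoff, Sprinkler.
Parents of each child, excluding Wind:
  Pressure's other parents are Dew, Season.
  Cloudy: no additional parents.
  parents(Runoff) \ {Wind} = {Cloudy, Dew, Season}.
  Sprinkler's other parents are Humidity, Pressure.
MB(Wind) = {Cloudy, Dew, Humidity, Pressure, Runoff, Season, Sprinkler}.

{Cloudy, Dew, Humidity, Pressure, Runoff, Season, Sprinkler}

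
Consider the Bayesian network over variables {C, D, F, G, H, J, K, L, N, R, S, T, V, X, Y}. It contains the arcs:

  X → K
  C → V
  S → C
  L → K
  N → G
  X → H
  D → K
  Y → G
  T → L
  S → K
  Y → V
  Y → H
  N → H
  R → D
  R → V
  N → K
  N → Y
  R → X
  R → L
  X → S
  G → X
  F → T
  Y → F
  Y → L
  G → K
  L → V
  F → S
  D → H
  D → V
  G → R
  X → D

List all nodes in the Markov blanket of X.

{D, F, G, H, K, L, N, R, S, Y}

By definition, MB(X) is built from X's parents, X's children, and the co-parents of X.
Parents of X: G, R.
X's children: D, H, K, S.
For each child, the remaining parents (spouses of X):
  D also has parent R.
  parents(S) \ {X} = {F}.
  K also has parents D, G, L, N, S.
  H's other parents are D, N, Y.
So the Markov blanket of X is {D, F, G, H, K, L, N, R, S, Y}.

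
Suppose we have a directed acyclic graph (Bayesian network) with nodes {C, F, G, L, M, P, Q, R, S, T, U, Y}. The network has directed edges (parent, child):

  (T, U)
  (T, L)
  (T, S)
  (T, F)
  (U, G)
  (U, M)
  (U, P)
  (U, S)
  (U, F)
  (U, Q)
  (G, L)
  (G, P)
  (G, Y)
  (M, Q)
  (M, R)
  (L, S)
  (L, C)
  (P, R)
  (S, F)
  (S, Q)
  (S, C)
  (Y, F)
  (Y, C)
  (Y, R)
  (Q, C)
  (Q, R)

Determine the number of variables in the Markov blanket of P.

Recall MB(v) = parents ∪ children ∪ spouses, where spouses are the other parents of v's children.
Parents of P: G, U.
Children of P: R.
Other parents of P's children:
  R's other parents are M, Q, Y.
MB(P) = {G, M, Q, R, U, Y}, which has 6 nodes.

6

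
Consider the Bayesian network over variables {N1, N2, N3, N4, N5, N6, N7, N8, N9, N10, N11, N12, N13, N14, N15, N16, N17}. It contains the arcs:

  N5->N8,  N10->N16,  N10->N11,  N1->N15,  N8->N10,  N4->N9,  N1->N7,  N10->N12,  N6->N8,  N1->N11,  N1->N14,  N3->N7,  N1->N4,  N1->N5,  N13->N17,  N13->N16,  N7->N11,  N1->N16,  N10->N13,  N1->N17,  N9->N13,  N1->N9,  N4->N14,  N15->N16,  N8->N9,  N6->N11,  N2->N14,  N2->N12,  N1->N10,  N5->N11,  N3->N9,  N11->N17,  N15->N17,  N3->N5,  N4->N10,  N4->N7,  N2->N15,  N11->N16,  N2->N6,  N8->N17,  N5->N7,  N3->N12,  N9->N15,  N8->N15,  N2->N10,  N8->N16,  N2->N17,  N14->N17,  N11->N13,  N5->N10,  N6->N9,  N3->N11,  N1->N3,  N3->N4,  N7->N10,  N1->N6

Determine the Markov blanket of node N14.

{N1, N2, N4, N8, N11, N13, N15, N17}

By definition, MB(N14) is built from N14's parents, N14's children, and the co-parents of N14.
N14's parents: N1, N2, N4.
N14's children: N17.
Other parents of N14's children:
  N17's other parents are N1, N2, N8, N11, N13, N15.
Taking the union gives {N1, N2, N4, N8, N11, N13, N15, N17}.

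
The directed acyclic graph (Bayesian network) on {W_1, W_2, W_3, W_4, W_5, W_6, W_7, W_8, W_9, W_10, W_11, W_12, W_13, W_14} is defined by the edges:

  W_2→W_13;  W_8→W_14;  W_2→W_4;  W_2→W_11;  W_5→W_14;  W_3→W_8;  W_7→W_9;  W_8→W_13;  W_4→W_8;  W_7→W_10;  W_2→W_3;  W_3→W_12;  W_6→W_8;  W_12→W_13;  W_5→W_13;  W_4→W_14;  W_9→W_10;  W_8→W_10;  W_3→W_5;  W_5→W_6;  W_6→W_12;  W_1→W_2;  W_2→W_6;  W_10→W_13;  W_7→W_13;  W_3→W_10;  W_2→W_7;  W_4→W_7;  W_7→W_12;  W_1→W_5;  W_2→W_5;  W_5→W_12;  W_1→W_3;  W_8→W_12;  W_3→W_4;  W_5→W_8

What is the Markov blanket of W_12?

A node's Markov blanket = Pa ∪ Ch ∪ (parents of Ch other than the node itself).
Pa(W_12) = {W_3, W_5, W_6, W_7, W_8}.
Ch(W_12) = {W_13}.
Parents of each child, excluding W_12:
  parents(W_13) \ {W_12} = {W_2, W_5, W_7, W_8, W_10}.
Union: {W_3, W_5, W_6, W_7, W_8} ∪ {W_13} ∪ {W_2, W_5, W_7, W_8, W_10} = {W_2, W_3, W_5, W_6, W_7, W_8, W_10, W_13}.

{W_2, W_3, W_5, W_6, W_7, W_8, W_10, W_13}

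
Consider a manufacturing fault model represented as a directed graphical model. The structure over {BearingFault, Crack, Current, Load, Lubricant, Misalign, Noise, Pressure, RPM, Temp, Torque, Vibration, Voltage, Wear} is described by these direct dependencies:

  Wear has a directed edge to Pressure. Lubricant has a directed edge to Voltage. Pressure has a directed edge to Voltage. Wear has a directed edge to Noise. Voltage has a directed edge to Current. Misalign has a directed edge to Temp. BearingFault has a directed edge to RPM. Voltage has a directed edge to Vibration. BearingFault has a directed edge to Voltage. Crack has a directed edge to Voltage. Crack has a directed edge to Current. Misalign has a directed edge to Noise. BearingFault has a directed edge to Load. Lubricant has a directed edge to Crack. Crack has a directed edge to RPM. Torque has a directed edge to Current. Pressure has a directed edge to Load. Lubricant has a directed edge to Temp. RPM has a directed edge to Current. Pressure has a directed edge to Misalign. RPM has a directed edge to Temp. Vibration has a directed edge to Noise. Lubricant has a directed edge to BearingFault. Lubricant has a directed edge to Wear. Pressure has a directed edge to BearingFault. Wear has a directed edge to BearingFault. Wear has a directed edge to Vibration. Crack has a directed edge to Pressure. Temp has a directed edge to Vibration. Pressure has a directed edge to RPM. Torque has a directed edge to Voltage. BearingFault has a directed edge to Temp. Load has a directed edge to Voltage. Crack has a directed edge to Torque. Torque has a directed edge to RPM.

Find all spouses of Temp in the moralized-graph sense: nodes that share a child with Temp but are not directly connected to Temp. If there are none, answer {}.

{Voltage, Wear}

Children of Temp: Vibration.
  Vibration: Voltage, Wear
Excluding nodes already adjacent to Temp (BearingFault, Lubricant, Misalign, RPM, Vibration), the co-parent-only contribution is {Voltage, Wear}.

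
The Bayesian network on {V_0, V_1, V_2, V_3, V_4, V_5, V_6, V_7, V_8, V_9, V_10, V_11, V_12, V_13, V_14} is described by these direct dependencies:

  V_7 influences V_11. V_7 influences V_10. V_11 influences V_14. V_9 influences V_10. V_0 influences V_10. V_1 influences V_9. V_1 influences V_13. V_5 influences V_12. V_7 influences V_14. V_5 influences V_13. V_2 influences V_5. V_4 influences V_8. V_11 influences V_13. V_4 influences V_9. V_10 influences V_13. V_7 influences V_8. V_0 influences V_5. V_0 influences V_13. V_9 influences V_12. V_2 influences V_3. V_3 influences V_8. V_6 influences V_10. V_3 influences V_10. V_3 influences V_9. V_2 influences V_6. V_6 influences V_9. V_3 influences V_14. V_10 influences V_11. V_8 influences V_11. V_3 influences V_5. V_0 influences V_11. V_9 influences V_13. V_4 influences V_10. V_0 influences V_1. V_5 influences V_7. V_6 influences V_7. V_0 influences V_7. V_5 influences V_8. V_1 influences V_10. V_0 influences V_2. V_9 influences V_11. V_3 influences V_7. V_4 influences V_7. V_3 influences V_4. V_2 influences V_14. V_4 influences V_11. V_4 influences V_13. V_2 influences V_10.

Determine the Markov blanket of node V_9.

A node's Markov blanket = Pa ∪ Ch ∪ (parents of Ch other than the node itself).
Parents of V_9: V_1, V_3, V_4, V_6.
V_9's children: V_10, V_11, V_12, V_13.
For each child, the remaining parents (spouses of V_9):
  V_10 also has parents V_0, V_1, V_2, V_3, V_4, V_6, V_7.
  parents(V_11) \ {V_9} = {V_0, V_4, V_7, V_8, V_10}.
  V_12 also has parent V_5.
  parents(V_13) \ {V_9} = {V_0, V_1, V_4, V_5, V_10, V_11}.
MB(V_9) = {V_0, V_1, V_2, V_3, V_4, V_5, V_6, V_7, V_8, V_10, V_11, V_12, V_13}.

{V_0, V_1, V_2, V_3, V_4, V_5, V_6, V_7, V_8, V_10, V_11, V_12, V_13}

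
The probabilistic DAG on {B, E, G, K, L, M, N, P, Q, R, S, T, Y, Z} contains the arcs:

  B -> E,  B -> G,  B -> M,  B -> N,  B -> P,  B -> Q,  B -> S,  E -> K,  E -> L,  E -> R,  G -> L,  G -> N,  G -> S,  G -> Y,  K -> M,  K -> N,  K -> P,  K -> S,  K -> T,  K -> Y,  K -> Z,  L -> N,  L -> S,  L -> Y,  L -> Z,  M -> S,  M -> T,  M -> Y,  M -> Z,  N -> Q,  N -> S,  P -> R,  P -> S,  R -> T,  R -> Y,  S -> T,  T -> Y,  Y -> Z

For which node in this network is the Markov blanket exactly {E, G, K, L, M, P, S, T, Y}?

The target node must have every member of {E, G, K, L, M, P, S, T, Y} as a parent, child, or co-parent, and no others.
Parents of R: E, P; children: T, Y; co-parents: G, K, L, M, S, T.
These exactly cover the given set, so the node is R.

R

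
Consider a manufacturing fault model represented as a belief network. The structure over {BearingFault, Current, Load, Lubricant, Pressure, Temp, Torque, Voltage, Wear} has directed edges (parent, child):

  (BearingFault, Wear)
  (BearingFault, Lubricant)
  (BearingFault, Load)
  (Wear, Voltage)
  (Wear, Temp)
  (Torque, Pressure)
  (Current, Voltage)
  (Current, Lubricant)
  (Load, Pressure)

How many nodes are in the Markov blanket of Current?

4

Current has children Lubricant, Voltage.
Current's parents: none.
Co-parents of Current (other parents of its children):
  Voltage also has parent Wear.
  Lubricant's other parent is BearingFault.
MB(Current) = {BearingFault, Lubricant, Voltage, Wear}, which has 4 nodes.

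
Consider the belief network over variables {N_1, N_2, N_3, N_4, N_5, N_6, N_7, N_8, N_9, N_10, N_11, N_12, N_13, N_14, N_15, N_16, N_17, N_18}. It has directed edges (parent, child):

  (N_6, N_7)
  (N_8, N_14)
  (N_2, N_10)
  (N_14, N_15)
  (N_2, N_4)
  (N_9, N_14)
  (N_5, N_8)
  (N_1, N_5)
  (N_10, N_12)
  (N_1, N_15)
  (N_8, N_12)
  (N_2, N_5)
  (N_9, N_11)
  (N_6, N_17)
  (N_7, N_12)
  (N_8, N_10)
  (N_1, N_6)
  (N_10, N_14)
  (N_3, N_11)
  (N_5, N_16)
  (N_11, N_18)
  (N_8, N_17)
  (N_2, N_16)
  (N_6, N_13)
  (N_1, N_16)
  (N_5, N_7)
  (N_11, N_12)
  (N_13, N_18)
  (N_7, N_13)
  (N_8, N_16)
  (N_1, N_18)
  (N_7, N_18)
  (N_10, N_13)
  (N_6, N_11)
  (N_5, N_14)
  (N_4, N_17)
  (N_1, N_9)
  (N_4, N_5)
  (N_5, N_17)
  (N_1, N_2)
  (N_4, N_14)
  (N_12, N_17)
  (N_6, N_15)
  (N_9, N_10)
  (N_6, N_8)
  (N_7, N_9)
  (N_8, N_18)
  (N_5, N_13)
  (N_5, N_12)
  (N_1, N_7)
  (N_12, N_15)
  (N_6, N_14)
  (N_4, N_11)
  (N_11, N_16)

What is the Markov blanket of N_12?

{N_1, N_4, N_5, N_6, N_7, N_8, N_10, N_11, N_14, N_15, N_17}

The Markov blanket of a node is its parents, its children, and the other parents of its children.
Pa(N_12) = {N_5, N_7, N_8, N_10, N_11}.
N_12's children: N_15, N_17.
For each child, the remaining parents (spouses of N_12):
  N_15's other parents are N_1, N_6, N_14.
  N_17's other parents are N_4, N_5, N_6, N_8.
Union: {N_5, N_7, N_8, N_10, N_11} ∪ {N_15, N_17} ∪ {N_1, N_4, N_5, N_6, N_8, N_14} = {N_1, N_4, N_5, N_6, N_7, N_8, N_10, N_11, N_14, N_15, N_17}.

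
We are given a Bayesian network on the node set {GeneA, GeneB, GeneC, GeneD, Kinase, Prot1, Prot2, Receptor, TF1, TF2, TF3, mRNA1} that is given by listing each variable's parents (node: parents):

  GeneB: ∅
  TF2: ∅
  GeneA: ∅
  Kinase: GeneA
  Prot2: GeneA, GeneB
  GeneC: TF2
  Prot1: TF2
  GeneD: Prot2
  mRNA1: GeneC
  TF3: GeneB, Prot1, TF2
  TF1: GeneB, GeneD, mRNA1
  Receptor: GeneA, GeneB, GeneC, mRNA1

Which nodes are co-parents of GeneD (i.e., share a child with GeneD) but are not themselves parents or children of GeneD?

{GeneB, mRNA1}

Children of GeneD: TF1.
  TF1: GeneB, mRNA1
Excluding nodes already adjacent to GeneD (Prot2, TF1), the co-parent-only contribution is {GeneB, mRNA1}.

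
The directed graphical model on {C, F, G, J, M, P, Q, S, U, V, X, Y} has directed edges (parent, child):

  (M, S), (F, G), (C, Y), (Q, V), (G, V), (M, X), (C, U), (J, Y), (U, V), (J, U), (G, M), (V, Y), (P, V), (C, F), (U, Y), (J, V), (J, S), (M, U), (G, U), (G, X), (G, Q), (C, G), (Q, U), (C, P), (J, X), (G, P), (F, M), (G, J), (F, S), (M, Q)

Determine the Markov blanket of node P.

{C, G, J, Q, U, V}

Pa(P) = {C, G}.
P's children: V.
Parents of each child, excluding P:
  V: G, J, Q, U
Union: {C, G} ∪ {V} ∪ {G, J, Q, U} = {C, G, J, Q, U, V}.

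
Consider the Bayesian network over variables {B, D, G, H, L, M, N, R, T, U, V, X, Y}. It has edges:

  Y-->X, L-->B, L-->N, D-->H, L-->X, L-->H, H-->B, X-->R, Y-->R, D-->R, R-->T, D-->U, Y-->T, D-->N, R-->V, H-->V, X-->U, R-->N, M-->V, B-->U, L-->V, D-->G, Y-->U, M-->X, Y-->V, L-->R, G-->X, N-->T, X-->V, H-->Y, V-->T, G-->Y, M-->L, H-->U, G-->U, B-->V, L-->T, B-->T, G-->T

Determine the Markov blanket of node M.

{B, G, H, L, R, V, X, Y}

M has no parents.
Ch(M) = {L, V, X}.
Other parents of M's children:
  L has no other parent.
  parents(X) \ {M} = {G, L, Y}.
  parents(V) \ {M} = {B, H, L, R, X, Y}.
So the Markov blanket of M is {B, G, H, L, R, V, X, Y}.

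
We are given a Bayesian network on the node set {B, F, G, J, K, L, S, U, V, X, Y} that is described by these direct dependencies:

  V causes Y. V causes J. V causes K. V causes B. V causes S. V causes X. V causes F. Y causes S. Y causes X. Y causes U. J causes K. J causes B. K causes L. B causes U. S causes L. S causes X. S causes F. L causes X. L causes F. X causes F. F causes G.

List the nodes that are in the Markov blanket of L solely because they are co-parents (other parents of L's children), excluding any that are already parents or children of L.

{V, Y}

Children of L: F, X.
  X's other parents are S, V, Y.
  F also has parents S, V, X.
Excluding nodes already adjacent to L (F, K, S, X), the co-parent-only contribution is {V, Y}.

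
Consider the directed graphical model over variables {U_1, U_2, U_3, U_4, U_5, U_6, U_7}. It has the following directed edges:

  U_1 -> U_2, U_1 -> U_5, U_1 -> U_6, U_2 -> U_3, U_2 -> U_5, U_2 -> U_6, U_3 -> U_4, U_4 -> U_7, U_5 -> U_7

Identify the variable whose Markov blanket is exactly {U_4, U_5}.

U_7

The target node must have every member of {U_4, U_5} as a parent, child, or co-parent, and no others.
Parents of U_7: U_4, U_5; children: none; co-parents: none.
These exactly cover the given set, so the node is U_7.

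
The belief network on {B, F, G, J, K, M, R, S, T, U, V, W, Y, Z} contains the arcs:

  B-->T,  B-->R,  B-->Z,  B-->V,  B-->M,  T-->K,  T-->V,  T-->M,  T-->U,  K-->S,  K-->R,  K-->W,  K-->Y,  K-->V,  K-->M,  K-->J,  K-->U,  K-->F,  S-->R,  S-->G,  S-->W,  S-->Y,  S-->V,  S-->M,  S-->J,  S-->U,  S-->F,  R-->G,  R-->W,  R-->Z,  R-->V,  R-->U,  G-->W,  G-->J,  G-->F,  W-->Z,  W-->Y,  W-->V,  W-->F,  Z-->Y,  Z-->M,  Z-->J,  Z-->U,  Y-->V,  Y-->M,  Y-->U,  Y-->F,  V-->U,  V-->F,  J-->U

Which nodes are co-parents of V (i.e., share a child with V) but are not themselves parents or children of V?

Children of V: F, U.
  U: J, K, R, S, T, Y, Z
  F: G, K, S, W, Y
Excluding nodes already adjacent to V (B, F, K, R, S, T, U, W, Y), the co-parent-only contribution is {G, J, Z}.

{G, J, Z}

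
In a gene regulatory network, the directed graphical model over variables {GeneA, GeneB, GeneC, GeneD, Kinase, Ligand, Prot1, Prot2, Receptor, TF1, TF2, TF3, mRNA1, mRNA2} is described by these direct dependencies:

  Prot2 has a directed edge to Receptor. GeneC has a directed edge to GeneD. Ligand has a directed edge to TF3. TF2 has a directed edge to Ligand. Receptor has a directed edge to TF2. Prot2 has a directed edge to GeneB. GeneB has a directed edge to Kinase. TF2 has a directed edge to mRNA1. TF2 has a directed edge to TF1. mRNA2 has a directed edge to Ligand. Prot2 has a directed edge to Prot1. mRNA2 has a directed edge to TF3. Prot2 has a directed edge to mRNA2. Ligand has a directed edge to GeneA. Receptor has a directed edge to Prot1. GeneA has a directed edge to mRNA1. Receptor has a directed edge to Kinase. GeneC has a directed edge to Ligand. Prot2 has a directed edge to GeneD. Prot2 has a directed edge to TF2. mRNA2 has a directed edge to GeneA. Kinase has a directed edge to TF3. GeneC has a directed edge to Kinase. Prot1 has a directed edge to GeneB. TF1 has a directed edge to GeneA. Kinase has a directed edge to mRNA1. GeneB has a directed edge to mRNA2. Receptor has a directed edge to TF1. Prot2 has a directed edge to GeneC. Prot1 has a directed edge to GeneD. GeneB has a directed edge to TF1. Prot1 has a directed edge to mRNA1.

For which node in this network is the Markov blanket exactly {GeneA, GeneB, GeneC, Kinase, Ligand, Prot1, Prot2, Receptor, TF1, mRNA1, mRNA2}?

TF2

The target node must have every member of {GeneA, GeneB, GeneC, Kinase, Ligand, Prot1, Prot2, Receptor, TF1, mRNA1, mRNA2} as a parent, child, or co-parent, and no others.
Parents of TF2: Prot2, Receptor; children: Ligand, TF1, mRNA1; co-parents: GeneA, GeneB, GeneC, Kinase, Prot1, Receptor, mRNA2.
These exactly cover the given set, so the node is TF2.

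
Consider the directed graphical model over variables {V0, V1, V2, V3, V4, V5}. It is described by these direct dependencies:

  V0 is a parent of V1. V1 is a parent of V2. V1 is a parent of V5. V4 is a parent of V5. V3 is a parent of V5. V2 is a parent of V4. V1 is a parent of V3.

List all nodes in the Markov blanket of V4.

{V1, V2, V3, V5}

Recall MB(v) = parents ∪ children ∪ spouses, where spouses are the other parents of v's children.
V4 has child V5.
Pa(V4) = {V2}.
Other parents of V4's children:
  V5's other parents are V1, V3.
MB(V4) = {V1, V2, V3, V5}.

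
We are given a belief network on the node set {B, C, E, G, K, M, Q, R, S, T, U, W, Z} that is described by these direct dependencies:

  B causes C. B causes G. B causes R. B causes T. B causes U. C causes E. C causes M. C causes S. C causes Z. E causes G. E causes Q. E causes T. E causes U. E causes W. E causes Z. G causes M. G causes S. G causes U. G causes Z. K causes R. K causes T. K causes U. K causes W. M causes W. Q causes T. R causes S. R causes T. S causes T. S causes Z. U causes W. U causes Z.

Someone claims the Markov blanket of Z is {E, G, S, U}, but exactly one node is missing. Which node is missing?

C

Recall MB(v) = parents ∪ children ∪ spouses, where spouses are the other parents of v's children.
Children of Z: none.
Z's parents: C, E, G, S, U.
With no children, Z has no spouses; the co-parent set is empty.
MB(Z) = {C, E, G, S, U}.
Comparing with the claimed set, C is missing.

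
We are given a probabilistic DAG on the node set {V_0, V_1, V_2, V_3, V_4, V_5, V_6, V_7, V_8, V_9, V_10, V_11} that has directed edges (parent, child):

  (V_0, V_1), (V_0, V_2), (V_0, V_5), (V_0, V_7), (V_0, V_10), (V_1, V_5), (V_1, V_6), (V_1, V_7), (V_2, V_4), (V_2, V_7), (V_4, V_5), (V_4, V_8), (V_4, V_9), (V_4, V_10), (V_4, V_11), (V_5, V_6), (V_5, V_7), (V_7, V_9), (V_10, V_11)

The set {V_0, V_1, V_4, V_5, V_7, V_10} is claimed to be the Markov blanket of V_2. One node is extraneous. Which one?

V_10

V_2 has parent V_0.
Children of V_2: V_4, V_7.
For each child, the remaining parents (spouses of V_2):
  V_4 has no other parent.
  V_7's other parents are V_0, V_1, V_5.
MB(V_2) = {V_0, V_1, V_4, V_5, V_7}.
V_10 is neither a parent, child, nor co-parent of V_2, so it does not belong.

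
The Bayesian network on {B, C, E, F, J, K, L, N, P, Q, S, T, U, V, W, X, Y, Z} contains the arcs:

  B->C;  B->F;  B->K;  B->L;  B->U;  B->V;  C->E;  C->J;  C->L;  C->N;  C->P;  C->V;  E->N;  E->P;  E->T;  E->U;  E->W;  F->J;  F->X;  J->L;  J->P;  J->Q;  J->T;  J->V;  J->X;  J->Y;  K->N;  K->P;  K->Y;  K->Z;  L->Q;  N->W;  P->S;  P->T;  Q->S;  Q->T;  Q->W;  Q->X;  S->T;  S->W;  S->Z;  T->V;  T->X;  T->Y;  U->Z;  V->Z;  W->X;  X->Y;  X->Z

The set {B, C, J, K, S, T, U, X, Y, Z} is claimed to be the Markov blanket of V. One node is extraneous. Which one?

Recall MB(v) = parents ∪ children ∪ spouses, where spouses are the other parents of v's children.
Parents of V: B, C, J, T.
Children of V: Z.
Other parents of V's children:
  Z's other parents are K, S, U, X.
MB(V) = {B, C, J, K, S, T, U, X, Z}.
Y is neither a parent, child, nor co-parent of V, so it does not belong.

Y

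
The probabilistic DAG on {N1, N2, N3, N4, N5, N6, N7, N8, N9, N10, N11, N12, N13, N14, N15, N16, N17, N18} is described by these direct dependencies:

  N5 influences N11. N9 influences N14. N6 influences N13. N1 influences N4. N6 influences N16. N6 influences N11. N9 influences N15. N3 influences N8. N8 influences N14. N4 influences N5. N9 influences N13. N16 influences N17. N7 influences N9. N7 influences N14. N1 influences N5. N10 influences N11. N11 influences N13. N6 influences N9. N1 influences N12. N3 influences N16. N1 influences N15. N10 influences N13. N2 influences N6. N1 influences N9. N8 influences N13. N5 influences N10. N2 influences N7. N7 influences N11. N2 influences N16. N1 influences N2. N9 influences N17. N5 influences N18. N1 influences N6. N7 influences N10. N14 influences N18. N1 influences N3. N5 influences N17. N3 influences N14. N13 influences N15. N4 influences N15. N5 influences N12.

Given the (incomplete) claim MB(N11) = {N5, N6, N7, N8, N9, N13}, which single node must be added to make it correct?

By definition, MB(N11) is built from N11's parents, N11's children, and the co-parents of N11.
N11's parents: N5, N6, N7, N10.
Children of N11: N13.
Parents of each child, excluding N11:
  N13 also has parents N6, N8, N9, N10.
MB(N11) = {N5, N6, N7, N8, N9, N10, N13}.
Comparing with the claimed set, N10 is missing.

N10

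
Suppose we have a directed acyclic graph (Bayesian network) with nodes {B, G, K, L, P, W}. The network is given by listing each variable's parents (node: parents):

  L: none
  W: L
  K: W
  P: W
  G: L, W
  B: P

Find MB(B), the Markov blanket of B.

The Markov blanket of a node is its parents, its children, and the other parents of its children.
B has parent P.
Ch(B) = {}.
B has no children, so there are no co-parents.
Taking the union gives {P}.

{P}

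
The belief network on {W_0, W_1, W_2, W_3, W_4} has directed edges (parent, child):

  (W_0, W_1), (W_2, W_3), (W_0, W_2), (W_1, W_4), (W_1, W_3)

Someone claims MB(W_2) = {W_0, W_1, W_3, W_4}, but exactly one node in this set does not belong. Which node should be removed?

W_4

W_2 has child W_3.
Parents of W_2: W_0.
Co-parents of W_2 (other parents of its children):
  parents(W_3) \ {W_2} = {W_1}.
MB(W_2) = {W_0, W_1, W_3}.
W_4 is neither a parent, child, nor co-parent of W_2, so it does not belong.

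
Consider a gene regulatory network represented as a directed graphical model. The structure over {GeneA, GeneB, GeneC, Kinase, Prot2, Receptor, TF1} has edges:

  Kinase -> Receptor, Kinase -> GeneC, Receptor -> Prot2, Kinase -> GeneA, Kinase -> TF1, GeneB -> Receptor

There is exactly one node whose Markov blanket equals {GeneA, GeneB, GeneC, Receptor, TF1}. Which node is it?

Kinase

The target node must have every member of {GeneA, GeneB, GeneC, Receptor, TF1} as a parent, child, or co-parent, and no others.
Parents of Kinase: none; children: GeneA, GeneC, Receptor, TF1; co-parents: GeneB.
These exactly cover the given set, so the node is Kinase.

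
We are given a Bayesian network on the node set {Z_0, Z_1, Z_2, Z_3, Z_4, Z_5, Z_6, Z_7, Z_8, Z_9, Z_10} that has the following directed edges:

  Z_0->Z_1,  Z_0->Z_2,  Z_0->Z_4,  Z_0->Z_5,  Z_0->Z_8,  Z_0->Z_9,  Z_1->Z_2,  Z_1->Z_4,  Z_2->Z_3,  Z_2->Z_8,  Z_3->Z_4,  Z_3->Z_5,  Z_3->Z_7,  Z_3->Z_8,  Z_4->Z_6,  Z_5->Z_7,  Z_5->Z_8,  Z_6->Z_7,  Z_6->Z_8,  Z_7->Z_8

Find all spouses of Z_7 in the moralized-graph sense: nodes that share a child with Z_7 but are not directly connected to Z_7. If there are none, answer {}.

{Z_0, Z_2}

Children of Z_7: Z_8.
  Z_8's other parents are Z_0, Z_2, Z_3, Z_5, Z_6.
Excluding nodes already adjacent to Z_7 (Z_3, Z_5, Z_6, Z_8), the co-parent-only contribution is {Z_0, Z_2}.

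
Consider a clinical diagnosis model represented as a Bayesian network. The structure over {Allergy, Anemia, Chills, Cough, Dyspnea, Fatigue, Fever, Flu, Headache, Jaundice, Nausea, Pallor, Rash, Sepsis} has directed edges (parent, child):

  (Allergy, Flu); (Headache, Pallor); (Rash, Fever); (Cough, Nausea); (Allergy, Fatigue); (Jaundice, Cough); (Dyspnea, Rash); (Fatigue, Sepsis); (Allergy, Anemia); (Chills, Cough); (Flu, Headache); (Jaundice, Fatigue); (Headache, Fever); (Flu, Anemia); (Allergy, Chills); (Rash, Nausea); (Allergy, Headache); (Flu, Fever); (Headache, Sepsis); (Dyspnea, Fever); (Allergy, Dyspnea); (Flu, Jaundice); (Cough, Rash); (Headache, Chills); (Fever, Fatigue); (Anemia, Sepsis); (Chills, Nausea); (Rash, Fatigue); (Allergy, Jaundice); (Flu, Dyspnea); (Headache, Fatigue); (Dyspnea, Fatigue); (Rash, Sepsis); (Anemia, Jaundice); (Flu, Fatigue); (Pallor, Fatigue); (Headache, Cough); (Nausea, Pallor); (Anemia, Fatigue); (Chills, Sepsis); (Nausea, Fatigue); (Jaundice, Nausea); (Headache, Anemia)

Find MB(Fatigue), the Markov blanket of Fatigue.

{Allergy, Anemia, Chills, Dyspnea, Fever, Flu, Headache, Jaundice, Nausea, Pallor, Rash, Sepsis}

Children of Fatigue: Sepsis.
Parents of Fatigue: Allergy, Anemia, Dyspnea, Fever, Flu, Headache, Jaundice, Nausea, Pallor, Rash.
For each child, the remaining parents (spouses of Fatigue):
  parents(Sepsis) \ {Fatigue} = {Anemia, Chills, Headache, Rash}.
So the Markov blanket of Fatigue is {Allergy, Anemia, Chills, Dyspnea, Fever, Flu, Headache, Jaundice, Nausea, Pallor, Rash, Sepsis}.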